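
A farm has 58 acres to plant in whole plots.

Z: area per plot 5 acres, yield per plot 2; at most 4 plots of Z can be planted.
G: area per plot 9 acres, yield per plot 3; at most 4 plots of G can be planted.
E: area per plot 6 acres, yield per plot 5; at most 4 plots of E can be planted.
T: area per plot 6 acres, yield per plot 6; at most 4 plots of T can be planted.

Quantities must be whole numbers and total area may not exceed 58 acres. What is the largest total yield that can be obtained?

48

This is a bounded integer knapsack.
T has the best ratio (6/6); taking only T gives at most 4×6 = 24 (stopped by the supply cap of 4).
Mixing does better — 2×Z, 4×E, and 4×T: area 58 ≤ 58, yield 2·2 + 4·5 + 4·6 = 48.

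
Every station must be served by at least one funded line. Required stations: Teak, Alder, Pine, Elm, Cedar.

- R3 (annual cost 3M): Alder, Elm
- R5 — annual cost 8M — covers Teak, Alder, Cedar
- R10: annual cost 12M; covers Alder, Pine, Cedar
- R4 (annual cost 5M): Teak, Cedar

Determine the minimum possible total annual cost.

20

Choose R3, R10, and R4: together they cover Teak, Alder, Pine, Elm, Cedar — every station.
Total annual cost: 3 + 12 + 5 = 20.
No cover costs less than 20.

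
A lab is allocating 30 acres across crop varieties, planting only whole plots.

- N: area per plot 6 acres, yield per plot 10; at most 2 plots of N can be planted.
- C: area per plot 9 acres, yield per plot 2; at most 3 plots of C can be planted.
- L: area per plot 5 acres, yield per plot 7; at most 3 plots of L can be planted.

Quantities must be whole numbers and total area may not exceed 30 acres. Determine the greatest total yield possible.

41

2×N and 3×L: area 27 ≤ 30, yield 2·10 + 3·7 = 41.
2×N and 2×L: area 22 ≤ 30, yield 2·10 + 2·7 = 34.
Best is 41.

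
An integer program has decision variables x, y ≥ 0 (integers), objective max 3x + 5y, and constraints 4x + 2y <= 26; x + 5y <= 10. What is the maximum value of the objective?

(x,y)=(5,1): 4·5+2·1=22≤26, 1·5+5·1=10≤10, objective 20.
(x,y)=(6,0): 4·6+2·0=24≤26, 1·6+5·0=6≤10, objective 18.
The best lattice point is (5,1), giving 20.

20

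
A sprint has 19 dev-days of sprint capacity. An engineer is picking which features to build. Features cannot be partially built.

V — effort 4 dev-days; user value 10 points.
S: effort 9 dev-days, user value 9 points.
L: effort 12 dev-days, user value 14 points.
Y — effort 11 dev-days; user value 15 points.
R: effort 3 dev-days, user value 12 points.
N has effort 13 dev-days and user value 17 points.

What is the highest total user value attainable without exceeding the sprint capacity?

37

This is an integer program with binary decision variables.
Take V, Y, and R: effort 4 + 11 + 3 = 18 ≤ 19, user value 10 + 15 + 12 = 37.
No other feasible combination does better.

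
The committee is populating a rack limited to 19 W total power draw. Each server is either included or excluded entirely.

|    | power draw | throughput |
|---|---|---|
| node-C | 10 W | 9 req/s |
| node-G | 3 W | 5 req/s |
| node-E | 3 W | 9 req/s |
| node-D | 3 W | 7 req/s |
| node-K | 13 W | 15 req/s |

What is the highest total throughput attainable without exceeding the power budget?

31

This is an integer program with binary decision variables.
Take node-E, node-D, and node-K: power draw 3 + 3 + 13 = 19 ≤ 19, throughput 9 + 7 + 15 = 31.
No other feasible combination does better.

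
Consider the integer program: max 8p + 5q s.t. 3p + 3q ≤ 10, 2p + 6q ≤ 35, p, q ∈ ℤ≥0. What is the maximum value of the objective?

The continuous relaxation peaks at (3.33, 0) with value 26.67; rounding to a feasible lattice point costs some objective.
(p,q)=(3,0): 3·3+3·0=9≤10, 2·3+6·0=6≤35, objective 24.
(p,q)=(2,1): 3·2+3·1=9≤10, 2·2+6·1=10≤35, objective 21.
(p,q)=(2,0): 3·2+3·0=6≤10, 2·2+6·0=4≤35, objective 16.
Maximum is 24 at (p,q)=(3,0).

24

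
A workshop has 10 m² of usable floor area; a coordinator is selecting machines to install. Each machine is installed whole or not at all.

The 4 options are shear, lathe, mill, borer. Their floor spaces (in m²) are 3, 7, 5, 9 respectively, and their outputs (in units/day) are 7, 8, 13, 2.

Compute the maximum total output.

20

Take shear and mill: floor space 3 + 5 = 8 ≤ 10, output 7 + 13 = 20.
No other feasible combination does better.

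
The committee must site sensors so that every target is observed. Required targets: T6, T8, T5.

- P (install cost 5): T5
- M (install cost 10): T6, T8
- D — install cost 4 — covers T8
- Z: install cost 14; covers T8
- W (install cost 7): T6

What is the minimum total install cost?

15

Choose P and M: together they cover T6, T8, T5 — every target.
Total install cost: 5 + 10 = 15.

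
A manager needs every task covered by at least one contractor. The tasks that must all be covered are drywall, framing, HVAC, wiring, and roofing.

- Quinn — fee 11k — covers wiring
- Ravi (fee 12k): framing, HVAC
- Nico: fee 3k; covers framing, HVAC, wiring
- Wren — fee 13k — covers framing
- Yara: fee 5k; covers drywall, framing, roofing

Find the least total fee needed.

Choose Nico and Yara: together they cover drywall, framing, HVAC, wiring, roofing — every task.
Total fee: 3 + 5 = 8.
No cover costs less than 8.

8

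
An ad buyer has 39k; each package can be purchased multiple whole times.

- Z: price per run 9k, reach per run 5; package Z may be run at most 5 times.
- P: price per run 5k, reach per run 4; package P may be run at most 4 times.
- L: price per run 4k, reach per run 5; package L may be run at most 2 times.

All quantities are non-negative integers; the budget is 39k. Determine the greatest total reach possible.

31

L has the best ratio (5/4); taking only L gives at most 2×5 = 10 (stopped by the supply cap of 2).
Mixing does better — 1×Z, 4×P, and 2×L: price 37 ≤ 39, reach 1·5 + 4·4 + 2·5 = 31.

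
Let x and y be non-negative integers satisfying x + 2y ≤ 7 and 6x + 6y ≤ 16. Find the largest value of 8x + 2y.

16

(x,y)=(2,0) is feasible, giving 16.
(x,y)=(1,1) is feasible, giving 10.
(x,y)=(1,0) is feasible, giving 8.
The best lattice point is (2,0), giving 16.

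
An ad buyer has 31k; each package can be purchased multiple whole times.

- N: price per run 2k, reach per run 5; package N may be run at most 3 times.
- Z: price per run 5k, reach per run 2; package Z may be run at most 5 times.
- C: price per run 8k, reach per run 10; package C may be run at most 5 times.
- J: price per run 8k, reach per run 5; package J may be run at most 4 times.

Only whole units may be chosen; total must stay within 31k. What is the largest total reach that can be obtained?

45

This is a bounded integer knapsack.
Take 3×N and 3×C: price 30 ≤ 31, reach 3·5 + 3·10 = 45.
N has the best ratio (5/2) and is taken to its limit of 3; remaining capacity is filled optimally with the others.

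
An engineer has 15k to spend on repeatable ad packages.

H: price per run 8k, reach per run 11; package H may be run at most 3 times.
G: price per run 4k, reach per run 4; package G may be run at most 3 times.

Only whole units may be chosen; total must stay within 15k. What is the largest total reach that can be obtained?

15

1×H and 1×G: price 12 ≤ 15, reach 1·11 + 1·4 = 15.
3×G: price 12 ≤ 15, reach 3·4 = 12.
Best is 15.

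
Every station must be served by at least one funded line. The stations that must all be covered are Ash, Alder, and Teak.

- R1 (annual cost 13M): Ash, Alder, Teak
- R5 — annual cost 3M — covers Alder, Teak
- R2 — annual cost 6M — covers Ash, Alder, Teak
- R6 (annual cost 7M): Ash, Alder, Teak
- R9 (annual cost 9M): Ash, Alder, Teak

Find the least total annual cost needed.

6

R2 alone covers Ash, Alder, Teak — every station.
Total annual cost: 6.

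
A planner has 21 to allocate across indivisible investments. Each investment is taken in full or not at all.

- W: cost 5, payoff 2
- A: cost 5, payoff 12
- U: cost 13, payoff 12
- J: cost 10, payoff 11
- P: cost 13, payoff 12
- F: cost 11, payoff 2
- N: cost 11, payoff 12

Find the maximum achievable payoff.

This is a 0-1 knapsack instance.
Allowing fractional choices, the relaxed optimum would be about 29.5, but investments are indivisible.
W + A + N: cost 5 + 5 + 11 = 21 ≤ 21, payoff 2 + 12 + 12 = 26.
A + N: cost 5 + 11 = 16 ≤ 21, payoff 12 + 12 = 24.
W + A + J: cost 5 + 5 + 10 = 20 ≤ 21, payoff 2 + 12 + 11 = 25.
Best is W, A, and N with total payoff 26.

26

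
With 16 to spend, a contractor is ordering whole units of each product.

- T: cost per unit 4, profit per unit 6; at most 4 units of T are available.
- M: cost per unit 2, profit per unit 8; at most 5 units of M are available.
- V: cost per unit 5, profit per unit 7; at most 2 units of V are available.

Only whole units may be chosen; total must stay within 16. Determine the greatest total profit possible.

47

M has the best ratio (8/2); taking only M gives at most 5×8 = 40 (stopped by the supply cap of 5).
Mixing does better — 5×M and 1×V: cost 15 ≤ 16, profit 5·8 + 1·7 = 47.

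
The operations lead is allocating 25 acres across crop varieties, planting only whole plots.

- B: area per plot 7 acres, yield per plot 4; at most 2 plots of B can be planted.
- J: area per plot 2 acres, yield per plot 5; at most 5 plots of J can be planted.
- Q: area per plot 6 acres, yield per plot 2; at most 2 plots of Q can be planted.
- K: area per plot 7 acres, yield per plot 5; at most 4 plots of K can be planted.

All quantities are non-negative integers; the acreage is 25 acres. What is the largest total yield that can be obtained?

J has the best ratio (5/2); taking only J gives at most 5×5 = 25 (stopped by the supply cap of 5).
Mixing does better — 5×J and 2×K: area 24 ≤ 25, yield 5·5 + 2·5 = 35.

35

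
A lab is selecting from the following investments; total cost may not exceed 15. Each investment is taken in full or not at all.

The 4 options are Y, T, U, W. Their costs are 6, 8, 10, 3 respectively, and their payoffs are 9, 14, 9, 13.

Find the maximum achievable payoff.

27

This is a 0-1 knapsack instance.
T + W: cost 8 + 3 = 11 ≤ 15, payoff 14 + 13 = 27.
Y + T: cost 6 + 8 = 14 ≤ 15, payoff 9 + 14 = 23.
Best is T and W with total payoff 27.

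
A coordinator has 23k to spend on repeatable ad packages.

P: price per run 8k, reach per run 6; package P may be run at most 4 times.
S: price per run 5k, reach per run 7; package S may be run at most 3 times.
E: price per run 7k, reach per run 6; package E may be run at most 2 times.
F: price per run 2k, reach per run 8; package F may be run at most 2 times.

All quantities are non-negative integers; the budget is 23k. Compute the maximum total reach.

37

Take 3×S and 2×F: price 19 ≤ 23, reach 3·7 + 2·8 = 37.
F has the best ratio (8/2) and is taken to its limit of 2; remaining capacity is filled optimally with the others.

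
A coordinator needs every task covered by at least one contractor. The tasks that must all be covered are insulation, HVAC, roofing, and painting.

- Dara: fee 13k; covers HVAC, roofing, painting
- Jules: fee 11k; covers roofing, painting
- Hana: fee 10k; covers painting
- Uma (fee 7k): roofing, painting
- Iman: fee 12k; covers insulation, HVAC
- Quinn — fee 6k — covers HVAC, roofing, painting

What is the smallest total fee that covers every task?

18

Choose Iman and Quinn: together they cover insulation, HVAC, roofing, painting — every task.
Total fee: 12 + 6 = 18.
No cover costs less than 18.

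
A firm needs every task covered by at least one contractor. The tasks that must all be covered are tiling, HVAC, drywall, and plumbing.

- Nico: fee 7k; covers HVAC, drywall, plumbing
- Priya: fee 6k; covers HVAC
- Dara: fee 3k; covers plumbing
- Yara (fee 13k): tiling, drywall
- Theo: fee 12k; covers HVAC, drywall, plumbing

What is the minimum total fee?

Choose Nico and Yara: together they cover tiling, HVAC, drywall, plumbing — every task.
Total fee: 7 + 13 = 20.
No cover costs less than 20.

20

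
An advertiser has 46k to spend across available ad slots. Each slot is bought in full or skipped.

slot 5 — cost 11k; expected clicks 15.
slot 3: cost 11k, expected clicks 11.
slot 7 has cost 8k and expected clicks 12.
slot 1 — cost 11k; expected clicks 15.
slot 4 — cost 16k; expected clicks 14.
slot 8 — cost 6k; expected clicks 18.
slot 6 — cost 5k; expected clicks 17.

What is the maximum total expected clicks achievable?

77

Allowing fractional choices, the relaxed optimum would be about 82.0, but ad slots are indivisible.
slot 5 + slot 3 + slot 1 + slot 8 + slot 6: cost 11 + 11 + 11 + 6 + 5 = 44 ≤ 46, expected clicks 15 + 11 + 15 + 18 + 17 = 76.
slot 5 + slot 7 + slot 1 + slot 8 + slot 6: cost 11 + 8 + 11 + 6 + 5 = 41 ≤ 46, expected clicks 15 + 12 + 15 + 18 + 17 = 77.
slot 5 + slot 7 + slot 4 + slot 8 + slot 6: cost 11 + 8 + 16 + 6 + 5 = 46 ≤ 46, expected clicks 15 + 12 + 14 + 18 + 17 = 76.
Best is slot 5, slot 7, slot 1, slot 8, and slot 6 with total expected clicks 77.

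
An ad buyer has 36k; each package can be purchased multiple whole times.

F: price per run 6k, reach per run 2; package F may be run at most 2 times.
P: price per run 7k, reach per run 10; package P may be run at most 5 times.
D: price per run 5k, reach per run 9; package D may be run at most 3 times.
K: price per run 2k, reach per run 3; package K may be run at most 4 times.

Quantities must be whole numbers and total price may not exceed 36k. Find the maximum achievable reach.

57

2×P, 3×D, and 3×K: price 35 ≤ 36, reach 2·10 + 3·9 + 3·3 = 56.
3×P and 3×D: price 36 ≤ 36, reach 3·10 + 3·9 = 57.
Best is 57.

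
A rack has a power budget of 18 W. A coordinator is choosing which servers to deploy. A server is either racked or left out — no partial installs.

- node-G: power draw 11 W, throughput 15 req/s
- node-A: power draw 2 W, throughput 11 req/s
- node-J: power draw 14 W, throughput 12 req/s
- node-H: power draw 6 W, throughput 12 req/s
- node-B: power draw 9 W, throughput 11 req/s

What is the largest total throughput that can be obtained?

Treat it as a binary knapsack problem.
Allowing fractional choices, the relaxed optimum would be about 36.6, but servers are indivisible.
node-A + node-H + node-B: power draw 2 + 6 + 9 = 17 ≤ 18, throughput 11 + 12 + 11 = 34.
node-G + node-H: power draw 11 + 6 = 17 ≤ 18, throughput 15 + 12 = 27.
Best is node-A, node-H, and node-B with total throughput 34.

34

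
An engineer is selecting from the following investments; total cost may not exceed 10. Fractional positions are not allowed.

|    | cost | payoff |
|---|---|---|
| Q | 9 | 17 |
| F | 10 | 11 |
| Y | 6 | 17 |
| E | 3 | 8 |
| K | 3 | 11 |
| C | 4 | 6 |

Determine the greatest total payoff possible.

Allowing fractional choices, the relaxed optimum would be about 30.7, but investments are indivisible.
Y + E: cost 6 + 3 = 9 ≤ 10, payoff 17 + 8 = 25.
Y + K: cost 6 + 3 = 9 ≤ 10, payoff 17 + 11 = 28.
Best is Y and K with total payoff 28.

28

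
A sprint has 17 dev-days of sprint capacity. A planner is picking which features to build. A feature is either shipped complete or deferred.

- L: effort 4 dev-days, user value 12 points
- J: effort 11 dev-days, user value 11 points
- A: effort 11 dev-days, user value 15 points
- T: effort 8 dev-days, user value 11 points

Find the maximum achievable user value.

L + T: effort 4 + 8 = 12 ≤ 17, user value 12 + 11 = 23.
L + A: effort 4 + 11 = 15 ≤ 17, user value 12 + 15 = 27.
L + J: effort 4 + 11 = 15 ≤ 17, user value 12 + 11 = 23.
Best is L and A with total user value 27.

27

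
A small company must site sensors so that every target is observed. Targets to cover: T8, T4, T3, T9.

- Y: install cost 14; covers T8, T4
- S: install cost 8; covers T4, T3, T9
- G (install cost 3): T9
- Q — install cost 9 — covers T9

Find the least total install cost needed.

22

Choose Y and S: together they cover T8, T4, T3, T9 — every target.
Total install cost: 14 + 8 = 22.
No cover costs less than 22.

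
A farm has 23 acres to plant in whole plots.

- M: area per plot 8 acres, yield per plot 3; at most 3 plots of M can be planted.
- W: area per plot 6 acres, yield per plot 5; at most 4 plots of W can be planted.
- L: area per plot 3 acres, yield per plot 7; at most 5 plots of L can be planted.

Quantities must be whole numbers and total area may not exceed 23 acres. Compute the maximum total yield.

40

1×M and 5×L: area 23 ≤ 23, yield 1·3 + 5·7 = 38.
1×W and 5×L: area 21 ≤ 23, yield 1·5 + 5·7 = 40.
Best is 40.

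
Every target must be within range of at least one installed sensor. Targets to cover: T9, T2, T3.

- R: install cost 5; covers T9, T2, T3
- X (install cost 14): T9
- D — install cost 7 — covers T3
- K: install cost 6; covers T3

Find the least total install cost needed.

R alone covers T9, T2, T3 — every target.
Total install cost: 5.
No cover costs less than 5.

5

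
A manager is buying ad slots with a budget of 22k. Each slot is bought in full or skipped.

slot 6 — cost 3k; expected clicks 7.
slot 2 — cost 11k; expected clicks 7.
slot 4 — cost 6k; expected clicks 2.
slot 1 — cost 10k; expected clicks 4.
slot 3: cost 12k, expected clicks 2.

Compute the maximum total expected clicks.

16

slot 6 + slot 2: cost 3 + 11 = 14 ≤ 22, expected clicks 7 + 7 = 14.
slot 6 + slot 2 + slot 4: cost 3 + 11 + 6 = 20 ≤ 22, expected clicks 7 + 7 + 2 = 16.
slot 6 + slot 4 + slot 1: cost 3 + 6 + 10 = 19 ≤ 22, expected clicks 7 + 2 + 4 = 13.
Best is slot 6, slot 2, and slot 4 with total expected clicks 16.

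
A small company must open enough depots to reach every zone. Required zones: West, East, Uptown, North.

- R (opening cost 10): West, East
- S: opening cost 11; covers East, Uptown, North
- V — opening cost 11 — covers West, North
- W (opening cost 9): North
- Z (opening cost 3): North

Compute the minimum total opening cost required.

21

The greedy cost-per-new-zone heuristic would pick Z, R, and S for 24, but a cheaper cover exists.
Choose R and S: together they cover West, East, Uptown, North — every zone.
Total opening cost: 10 + 11 = 21.
No cover costs less than 21.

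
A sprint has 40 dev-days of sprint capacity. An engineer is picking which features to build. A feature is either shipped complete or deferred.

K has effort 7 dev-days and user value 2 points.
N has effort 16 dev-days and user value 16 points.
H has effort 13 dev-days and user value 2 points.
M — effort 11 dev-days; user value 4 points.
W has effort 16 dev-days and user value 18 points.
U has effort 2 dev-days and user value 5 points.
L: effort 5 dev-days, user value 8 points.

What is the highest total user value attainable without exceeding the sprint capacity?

47

Allowing fractional choices, the relaxed optimum would be about 47.4, but features are indivisible.
N + W + U + L: effort 16 + 16 + 2 + 5 = 39 ≤ 40, user value 16 + 18 + 5 + 8 = 47.
N + W + U: effort 16 + 16 + 2 = 34 ≤ 40, user value 16 + 18 + 5 = 39.
N + W + L: effort 16 + 16 + 5 = 37 ≤ 40, user value 16 + 18 + 8 = 42.
Best is N, W, U, and L with total user value 47.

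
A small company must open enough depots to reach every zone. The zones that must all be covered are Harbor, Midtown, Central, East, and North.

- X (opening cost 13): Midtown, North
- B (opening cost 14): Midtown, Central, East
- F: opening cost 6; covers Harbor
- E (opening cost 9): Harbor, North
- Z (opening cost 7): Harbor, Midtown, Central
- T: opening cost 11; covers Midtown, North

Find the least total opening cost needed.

23

The greedy cost-per-new-zone heuristic would pick Z, E, and B for 30, but a cheaper cover exists.
Choose B and E: together they cover Harbor, Midtown, Central, East, North — every zone.
Total opening cost: 14 + 9 = 23.
No cover costs less than 23.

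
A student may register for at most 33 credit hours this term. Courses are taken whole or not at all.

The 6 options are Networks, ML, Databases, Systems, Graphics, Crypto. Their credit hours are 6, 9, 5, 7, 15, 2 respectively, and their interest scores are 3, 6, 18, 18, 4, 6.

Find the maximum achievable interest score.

Allowing fractional choices, the relaxed optimum would be about 52.1, but courses are indivisible.
Databases + Systems + Graphics + Crypto: credit hours 5 + 7 + 15 + 2 = 29 ≤ 33, interest score 18 + 18 + 4 + 6 = 46.
Networks + ML + Databases + Systems + Crypto: credit hours 6 + 9 + 5 + 7 + 2 = 29 ≤ 33, interest score 3 + 6 + 18 + 18 + 6 = 51.
ML + Databases + Systems + Crypto: credit hours 9 + 5 + 7 + 2 = 23 ≤ 33, interest score 6 + 18 + 18 + 6 = 48.
Best is Networks, ML, Databases, Systems, and Crypto with total interest score 51.

51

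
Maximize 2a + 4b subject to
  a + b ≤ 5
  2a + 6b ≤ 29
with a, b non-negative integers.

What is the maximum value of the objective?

18

The continuous relaxation peaks at (0.25, 4.75) with value 19.50; rounding to a feasible lattice point costs some objective.
(a,b)=(1,4): 1·1+1·4=5≤5, 2·1+6·4=26≤29, objective 18.
(a,b)=(0,4): 1·0+1·4=4≤5, 2·0+6·4=24≤29, objective 16.
(a,b)=(2,3): 1·2+1·3=5≤5, 2·2+6·3=22≤29, objective 16.
(a,b)=(1,3): 1·1+1·3=4≤5, 2·1+6·3=20≤29, objective 14.
The best lattice point is (1,4), giving 18.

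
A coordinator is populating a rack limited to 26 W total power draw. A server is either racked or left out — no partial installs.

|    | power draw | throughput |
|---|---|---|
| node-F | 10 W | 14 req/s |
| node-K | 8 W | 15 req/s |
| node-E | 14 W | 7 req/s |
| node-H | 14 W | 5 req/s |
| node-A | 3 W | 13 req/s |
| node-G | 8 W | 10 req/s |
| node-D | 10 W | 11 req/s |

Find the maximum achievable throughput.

42

Allowing fractional choices, the relaxed optimum would be about 48.2, but servers are indivisible.
node-F + node-K + node-A: power draw 10 + 8 + 3 = 21 ≤ 26, throughput 14 + 15 + 13 = 42.
node-K + node-A + node-D: power draw 8 + 3 + 10 = 21 ≤ 26, throughput 15 + 13 + 11 = 39.
node-F + node-K + node-G: power draw 10 + 8 + 8 = 26 ≤ 26, throughput 14 + 15 + 10 = 39.
Best is node-F, node-K, and node-A with total throughput 42.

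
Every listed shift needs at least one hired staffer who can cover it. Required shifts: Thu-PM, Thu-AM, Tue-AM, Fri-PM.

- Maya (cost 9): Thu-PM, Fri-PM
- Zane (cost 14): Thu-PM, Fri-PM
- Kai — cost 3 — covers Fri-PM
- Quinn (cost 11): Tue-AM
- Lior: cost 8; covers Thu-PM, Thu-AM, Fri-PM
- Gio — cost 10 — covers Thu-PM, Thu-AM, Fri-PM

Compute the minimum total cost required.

19

This is a weighted set-cover instance.
Choose Quinn and Lior: together they cover Thu-PM, Thu-AM, Tue-AM, Fri-PM — every shift.
Total cost: 11 + 8 = 19.
No cover costs less than 19.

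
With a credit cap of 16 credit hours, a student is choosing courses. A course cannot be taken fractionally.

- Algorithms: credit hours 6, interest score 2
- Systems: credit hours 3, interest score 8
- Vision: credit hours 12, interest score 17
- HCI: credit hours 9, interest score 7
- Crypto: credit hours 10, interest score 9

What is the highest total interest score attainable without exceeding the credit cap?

This is a 0-1 knapsack instance.
Allowing fractional choices, the relaxed optimum would be about 25.9, but courses are indivisible.
Vision: credit hours 12 ≤ 16, interest score 17.
Systems + Vision: credit hours 3 + 12 = 15 ≤ 16, interest score 8 + 17 = 25.
Best is Systems and Vision with total interest score 25.

25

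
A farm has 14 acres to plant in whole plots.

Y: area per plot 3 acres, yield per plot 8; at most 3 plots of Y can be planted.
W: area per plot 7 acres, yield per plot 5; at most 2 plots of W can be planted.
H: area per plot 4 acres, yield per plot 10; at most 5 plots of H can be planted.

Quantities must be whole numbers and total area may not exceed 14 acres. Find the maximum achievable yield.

36

Take 2×Y and 2×H: area 14 ≤ 14, yield 2·8 + 2·10 = 36.
No other integer combination yields more.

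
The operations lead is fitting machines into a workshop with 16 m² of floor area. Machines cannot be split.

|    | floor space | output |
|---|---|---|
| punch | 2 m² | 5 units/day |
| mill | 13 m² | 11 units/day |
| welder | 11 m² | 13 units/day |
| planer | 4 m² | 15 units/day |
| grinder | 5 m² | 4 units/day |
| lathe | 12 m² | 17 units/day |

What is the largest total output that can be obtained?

Allowing fractional choices, the relaxed optimum would be about 34.2, but machines are indivisible.
punch + planer + grinder: floor space 2 + 4 + 5 = 11 ≤ 16, output 5 + 15 + 4 = 24.
planer + lathe: floor space 4 + 12 = 16 ≤ 16, output 15 + 17 = 32.
welder + planer: floor space 11 + 4 = 15 ≤ 16, output 13 + 15 = 28.
Best is planer and lathe with total output 32.

32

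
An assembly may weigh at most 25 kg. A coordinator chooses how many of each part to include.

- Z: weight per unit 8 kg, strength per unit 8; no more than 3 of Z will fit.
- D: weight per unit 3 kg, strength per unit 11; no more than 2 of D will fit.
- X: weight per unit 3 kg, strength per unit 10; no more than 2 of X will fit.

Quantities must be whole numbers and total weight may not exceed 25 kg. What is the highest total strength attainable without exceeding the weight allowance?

Take 1×Z, 2×D, and 2×X: weight 20 ≤ 25, strength 1·8 + 2·11 + 2·10 = 50.
D has the best ratio (11/3) and is taken to its limit of 2; remaining capacity is filled optimally with the others.

50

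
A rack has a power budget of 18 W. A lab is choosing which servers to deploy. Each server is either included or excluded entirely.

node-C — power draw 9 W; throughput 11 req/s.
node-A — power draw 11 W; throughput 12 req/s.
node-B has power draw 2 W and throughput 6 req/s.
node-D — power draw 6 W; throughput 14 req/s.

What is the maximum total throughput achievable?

node-C + node-B + node-D: power draw 9 + 2 + 6 = 17 ≤ 18, throughput 11 + 6 + 14 = 31.
node-C + node-D: power draw 9 + 6 = 15 ≤ 18, throughput 11 + 14 = 25.
node-A + node-D: power draw 11 + 6 = 17 ≤ 18, throughput 12 + 14 = 26.
Best is node-C, node-B, and node-D with total throughput 31.

31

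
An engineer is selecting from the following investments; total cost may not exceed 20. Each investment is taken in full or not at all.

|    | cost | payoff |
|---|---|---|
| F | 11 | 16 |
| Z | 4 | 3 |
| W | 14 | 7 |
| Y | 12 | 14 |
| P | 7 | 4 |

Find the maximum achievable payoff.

Treat it as a binary knapsack problem.
Allowing fractional choices, the relaxed optimum would be about 26.5, but investments are indivisible.
Y + P: cost 12 + 7 = 19 ≤ 20, payoff 14 + 4 = 18.
F + P: cost 11 + 7 = 18 ≤ 20, payoff 16 + 4 = 20.
F + Z: cost 11 + 4 = 15 ≤ 20, payoff 16 + 3 = 19.
Best is F and P with total payoff 20.

20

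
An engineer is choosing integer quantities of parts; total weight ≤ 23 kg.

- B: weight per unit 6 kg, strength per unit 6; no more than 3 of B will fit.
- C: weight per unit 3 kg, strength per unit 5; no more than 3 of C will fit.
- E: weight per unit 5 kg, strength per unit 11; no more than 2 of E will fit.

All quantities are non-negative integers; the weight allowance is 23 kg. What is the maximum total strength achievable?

38

E has the best ratio (11/5); taking only E gives at most 2×11 = 22 (stopped by the supply cap of 2).
Mixing does better — 1×B, 2×C, and 2×E: weight 22 ≤ 23, strength 1·6 + 2·5 + 2·11 = 38.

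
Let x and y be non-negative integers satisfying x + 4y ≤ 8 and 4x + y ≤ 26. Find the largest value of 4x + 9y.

(x,y)=(4,1): 1·4+4·1=8≤8, 4·4+1·1=17≤26, objective 25.
(x,y)=(6,0): 1·6+4·0=6≤8, 4·6+1·0=24≤26, objective 24.
Maximum is 25 at (x,y)=(4,1).

25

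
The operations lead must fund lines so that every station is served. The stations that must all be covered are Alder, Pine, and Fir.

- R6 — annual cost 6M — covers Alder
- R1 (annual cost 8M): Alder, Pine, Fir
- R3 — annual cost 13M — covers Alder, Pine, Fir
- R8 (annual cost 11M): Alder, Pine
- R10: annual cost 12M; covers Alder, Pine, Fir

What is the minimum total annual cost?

8

R1 alone covers Alder, Pine, Fir — every station.
Total annual cost: 8.
No cover costs less than 8.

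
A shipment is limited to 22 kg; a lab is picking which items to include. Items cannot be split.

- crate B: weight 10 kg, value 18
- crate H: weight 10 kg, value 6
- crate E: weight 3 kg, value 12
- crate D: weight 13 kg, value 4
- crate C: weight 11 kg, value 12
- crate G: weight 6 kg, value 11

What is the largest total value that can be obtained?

41

Allowing fractional choices, the relaxed optimum would be about 44.3, but items are indivisible.
crate E + crate C + crate G: weight 3 + 11 + 6 = 20 ≤ 22, value 12 + 12 + 11 = 35.
crate B + crate E: weight 10 + 3 = 13 ≤ 22, value 18 + 12 = 30.
crate B + crate E + crate G: weight 10 + 3 + 6 = 19 ≤ 22, value 18 + 12 + 11 = 41.
Best is crate B, crate E, and crate G with total value 41.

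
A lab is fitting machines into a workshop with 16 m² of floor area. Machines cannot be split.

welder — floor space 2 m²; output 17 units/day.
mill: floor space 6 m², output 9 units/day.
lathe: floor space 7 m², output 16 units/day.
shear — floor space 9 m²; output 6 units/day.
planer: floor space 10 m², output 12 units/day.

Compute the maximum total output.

42

welder + lathe: floor space 2 + 7 = 9 ≤ 16, output 17 + 16 = 33.
welder + mill + lathe: floor space 2 + 6 + 7 = 15 ≤ 16, output 17 + 9 + 16 = 42.
Best is welder, mill, and lathe with total output 42.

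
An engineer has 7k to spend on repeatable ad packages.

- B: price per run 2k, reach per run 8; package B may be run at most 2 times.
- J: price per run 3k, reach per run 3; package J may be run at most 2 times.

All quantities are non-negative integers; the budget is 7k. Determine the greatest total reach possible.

19

This is a bounded integer knapsack.
2×B and 1×J: price 7 ≤ 7, reach 2·8 + 1·3 = 19.
2×B: price 4 ≤ 7, reach 2·8 = 16.
Best is 19.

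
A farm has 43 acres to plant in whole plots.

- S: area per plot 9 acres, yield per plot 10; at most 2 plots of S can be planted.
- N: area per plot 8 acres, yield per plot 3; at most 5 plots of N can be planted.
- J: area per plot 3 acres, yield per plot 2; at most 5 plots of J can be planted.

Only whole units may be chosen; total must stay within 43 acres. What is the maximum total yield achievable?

33

S has the best ratio (10/9); taking only S gives at most 2×10 = 20 (stopped by the supply cap of 2).
Mixing does better — 2×S, 1×N, and 5×J: area 41 ≤ 43, yield 2·10 + 1·3 + 5·2 = 33.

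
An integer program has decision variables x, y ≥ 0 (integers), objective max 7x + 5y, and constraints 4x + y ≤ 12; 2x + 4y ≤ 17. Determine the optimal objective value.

Relaxing integrality, the LP optimum is 31.21 at (x,y) = (2.21, 3.14), which is not an integer point.
(x,y)=(2,3): 4·2+1·3=11≤12, 2·2+4·3=16≤17, objective 29.
(x,y)=(2,2): 4·2+1·2=10≤12, 2·2+4·2=12≤17, objective 24.
(x,y)=(1,3): 4·1+1·3=7≤12, 2·1+4·3=14≤17, objective 22.
(x,y)=(1,2): 4·1+1·2=6≤12, 2·1+4·2=10≤17, objective 17.
Maximum is 29 at (x,y)=(2,3).

29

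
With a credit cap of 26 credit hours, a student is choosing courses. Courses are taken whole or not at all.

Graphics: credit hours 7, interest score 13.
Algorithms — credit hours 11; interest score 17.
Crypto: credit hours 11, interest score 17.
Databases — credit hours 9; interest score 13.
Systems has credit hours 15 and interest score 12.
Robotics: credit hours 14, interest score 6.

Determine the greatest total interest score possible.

This is a 0-1 knapsack instance.
Allowing fractional choices, the relaxed optimum would be about 42.4, but courses are indivisible.
Graphics + Algorithms: credit hours 7 + 11 = 18 ≤ 26, interest score 13 + 17 = 30.
Algorithms + Crypto: credit hours 11 + 11 = 22 ≤ 26, interest score 17 + 17 = 34.
Best is Algorithms and Crypto with total interest score 34.

34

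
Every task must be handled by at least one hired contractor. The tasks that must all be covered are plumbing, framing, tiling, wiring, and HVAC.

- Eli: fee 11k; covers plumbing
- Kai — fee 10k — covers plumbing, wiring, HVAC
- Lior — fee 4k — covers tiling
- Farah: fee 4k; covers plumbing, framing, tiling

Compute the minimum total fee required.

14

Choose Kai and Farah: together they cover plumbing, framing, tiling, wiring, HVAC — every task.
Total fee: 10 + 4 = 14.
No cover costs less than 14.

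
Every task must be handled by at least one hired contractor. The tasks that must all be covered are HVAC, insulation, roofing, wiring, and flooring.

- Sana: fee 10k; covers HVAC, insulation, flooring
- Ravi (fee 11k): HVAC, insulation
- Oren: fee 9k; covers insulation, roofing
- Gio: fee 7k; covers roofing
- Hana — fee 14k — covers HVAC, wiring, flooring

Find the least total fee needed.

23

Choose Oren and Hana: together they cover HVAC, insulation, roofing, wiring, flooring — every task.
Total fee: 9 + 14 = 23.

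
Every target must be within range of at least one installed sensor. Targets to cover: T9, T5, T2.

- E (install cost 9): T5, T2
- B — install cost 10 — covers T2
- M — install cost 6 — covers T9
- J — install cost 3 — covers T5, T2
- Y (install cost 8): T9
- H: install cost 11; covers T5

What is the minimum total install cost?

9

Choose M and J: together they cover T9, T5, T2 — every target.
Total install cost: 6 + 3 = 9.
No cover costs less than 9.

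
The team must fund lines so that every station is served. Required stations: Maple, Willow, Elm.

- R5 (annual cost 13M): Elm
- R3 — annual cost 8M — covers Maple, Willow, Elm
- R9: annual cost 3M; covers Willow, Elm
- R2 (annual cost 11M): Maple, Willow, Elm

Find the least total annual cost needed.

The greedy cost-per-new-station heuristic would pick R9 and R3 for 11, but a cheaper cover exists.
R3 alone covers Maple, Willow, Elm — every station.
Total annual cost: 8.
No cover costs less than 8.

8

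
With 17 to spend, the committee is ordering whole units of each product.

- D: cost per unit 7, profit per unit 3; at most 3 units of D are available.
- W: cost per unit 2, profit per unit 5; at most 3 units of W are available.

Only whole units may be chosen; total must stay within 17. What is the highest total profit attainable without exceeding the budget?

W has the best ratio (5/2); taking only W gives at most 3×5 = 15 (stopped by the supply cap of 3).
Mixing does better — 1×D and 3×W: cost 13 ≤ 17, profit 1·3 + 3·5 = 18.

18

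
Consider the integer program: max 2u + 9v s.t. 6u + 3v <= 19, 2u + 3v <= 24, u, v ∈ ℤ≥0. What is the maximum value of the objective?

The continuous relaxation peaks at (0, 6.33) with value 57.00; rounding to a feasible lattice point costs some objective.
(u,v)=(0,6) is feasible, giving 54.
(u,v)=(0,5) is feasible, giving 45.
The best lattice point is (0,6), giving 54.

54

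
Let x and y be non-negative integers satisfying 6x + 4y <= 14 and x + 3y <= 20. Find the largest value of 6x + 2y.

12

The continuous relaxation peaks at (2.33, 0) with value 14.00; rounding to a feasible lattice point costs some objective.
(x,y)=(2,0): 6·2+4·0=12≤14, 1·2+3·0=2≤20, objective 12.
(x,y)=(1,1): 6·1+4·1=10≤14, 1·1+3·1=4≤20, objective 8.
(x,y)=(1,0): 6·1+4·0=6≤14, 1·1+3·0=1≤20, objective 6.
The best lattice point is (2,0), giving 12.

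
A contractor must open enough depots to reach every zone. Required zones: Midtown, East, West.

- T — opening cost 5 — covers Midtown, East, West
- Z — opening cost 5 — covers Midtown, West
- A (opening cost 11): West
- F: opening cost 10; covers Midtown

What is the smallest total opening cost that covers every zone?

T alone covers Midtown, East, West — every zone.
Total opening cost: 5.
No cover costs less than 5.

5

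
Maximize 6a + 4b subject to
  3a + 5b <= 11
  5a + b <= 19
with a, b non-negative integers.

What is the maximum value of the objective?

18

The continuous relaxation peaks at (3.67, 0) with value 22.00; rounding to a feasible lattice point costs some objective.
(a,b)=(3,0): 3·3+5·0=9≤11, 5·3+1·0=15≤19, objective 18.
(a,b)=(2,1): 3·2+5·1=11≤11, 5·2+1·1=11≤19, objective 16.
(a,b)=(2,0): 3·2+5·0=6≤11, 5·2+1·0=10≤19, objective 12.
Maximum is 18 at (a,b)=(3,0).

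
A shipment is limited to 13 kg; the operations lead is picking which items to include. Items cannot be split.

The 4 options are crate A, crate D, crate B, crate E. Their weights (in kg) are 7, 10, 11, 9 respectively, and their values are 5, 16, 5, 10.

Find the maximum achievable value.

Treat it as a binary knapsack problem.
Take crate D: weight 10 ≤ 13, value 16.
No other feasible combination does better.

16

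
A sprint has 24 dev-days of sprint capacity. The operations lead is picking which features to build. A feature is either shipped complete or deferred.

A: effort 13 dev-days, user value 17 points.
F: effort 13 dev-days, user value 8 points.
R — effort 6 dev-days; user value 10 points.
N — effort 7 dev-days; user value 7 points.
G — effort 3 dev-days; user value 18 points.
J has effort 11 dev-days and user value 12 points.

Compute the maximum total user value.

A + N + G: effort 13 + 7 + 3 = 23 ≤ 24, user value 17 + 7 + 18 = 42.
A + R + G: effort 13 + 6 + 3 = 22 ≤ 24, user value 17 + 10 + 18 = 45.
Best is A, R, and G with total user value 45.

45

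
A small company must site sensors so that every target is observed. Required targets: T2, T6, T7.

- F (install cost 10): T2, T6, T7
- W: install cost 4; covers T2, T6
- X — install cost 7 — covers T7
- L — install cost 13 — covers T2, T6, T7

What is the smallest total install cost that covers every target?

10

The greedy cost-per-new-target heuristic would pick W and X for 11, but a cheaper cover exists.
F alone covers T2, T6, T7 — every target.
Total install cost: 10.
No cover costs less than 10.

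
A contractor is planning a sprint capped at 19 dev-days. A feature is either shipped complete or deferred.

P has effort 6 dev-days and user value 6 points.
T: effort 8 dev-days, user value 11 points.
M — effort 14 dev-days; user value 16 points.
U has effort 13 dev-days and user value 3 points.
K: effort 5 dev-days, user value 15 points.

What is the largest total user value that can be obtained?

32

Allowing fractional choices, the relaxed optimum would be about 32.9, but features are indivisible.
P + T + K: effort 6 + 8 + 5 = 19 ≤ 19, user value 6 + 11 + 15 = 32.
M + K: effort 14 + 5 = 19 ≤ 19, user value 16 + 15 = 31.
Best is P, T, and K with total user value 32.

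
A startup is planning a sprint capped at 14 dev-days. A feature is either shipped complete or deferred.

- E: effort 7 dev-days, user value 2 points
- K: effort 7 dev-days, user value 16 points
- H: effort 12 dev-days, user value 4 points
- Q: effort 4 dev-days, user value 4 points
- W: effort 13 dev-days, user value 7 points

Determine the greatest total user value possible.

Take K and Q: effort 7 + 4 = 11 ≤ 14, user value 16 + 4 = 20.
No other feasible combination does better.

20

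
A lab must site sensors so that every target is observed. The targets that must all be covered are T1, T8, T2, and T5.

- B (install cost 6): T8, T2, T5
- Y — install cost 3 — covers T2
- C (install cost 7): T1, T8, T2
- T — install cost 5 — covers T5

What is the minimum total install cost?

The greedy cost-per-new-target heuristic would pick B and C for 13, but a cheaper cover exists.
Choose C and T: together they cover T1, T8, T2, T5 — every target.
Total install cost: 7 + 5 = 12.
No cover costs less than 12.

12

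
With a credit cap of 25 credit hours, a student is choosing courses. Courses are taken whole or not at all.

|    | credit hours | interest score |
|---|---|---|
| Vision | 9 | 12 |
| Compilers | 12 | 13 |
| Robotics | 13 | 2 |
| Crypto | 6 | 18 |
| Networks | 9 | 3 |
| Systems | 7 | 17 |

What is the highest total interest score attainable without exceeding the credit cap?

48

Compilers + Crypto + Systems: credit hours 12 + 6 + 7 = 25 ≤ 25, interest score 13 + 18 + 17 = 48.
Vision + Crypto + Systems: credit hours 9 + 6 + 7 = 22 ≤ 25, interest score 12 + 18 + 17 = 47.
Crypto + Networks + Systems: credit hours 6 + 9 + 7 = 22 ≤ 25, interest score 18 + 3 + 17 = 38.
Best is Compilers, Crypto, and Systems with total interest score 48.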